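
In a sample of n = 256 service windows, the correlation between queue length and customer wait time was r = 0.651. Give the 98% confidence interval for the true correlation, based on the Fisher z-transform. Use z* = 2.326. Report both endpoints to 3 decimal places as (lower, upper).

Fisher z: z_r = atanh(r) = ½·ln((1+0.651)/(1−0.651)) = 0.777032
SE(z) = 1/√(n−3) = 1/√253 = 0.062869
98% ⇒ z* = 2.326; margin = 2.326·0.062869 = 0.146233
CI on z-scale: (0.630799, 0.923265)
Back-transform: tanh(0.630799) = 0.558602, tanh(0.923265) = 0.727438

(0.559, 0.727)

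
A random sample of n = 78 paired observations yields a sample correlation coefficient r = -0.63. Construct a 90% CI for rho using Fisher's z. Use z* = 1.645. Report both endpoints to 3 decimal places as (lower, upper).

(-0.731, -0.502)

z_r = atanh(-0.63) = -0.741416;  SE = 1/√(n−3) = 1/√75 = 0.115470
z-limits: -0.741416 ± 1.645·0.115470 = -0.741416 ± 0.189948 = [-0.931364, -0.551468]
ρ-limits: (tanh -0.931364, tanh -0.551468) = (-0.731, -0.502)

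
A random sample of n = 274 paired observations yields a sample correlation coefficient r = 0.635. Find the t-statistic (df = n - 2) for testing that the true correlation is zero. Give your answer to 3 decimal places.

t = r·√(n−2) / √(1−r²) with r = 0.635, n = 274
  = 0.635·√272 / √(1 − 0.403225)
  = 0.635·16.492423 / 0.772512
  = 10.472689 / 0.772512 = 13.557

13.557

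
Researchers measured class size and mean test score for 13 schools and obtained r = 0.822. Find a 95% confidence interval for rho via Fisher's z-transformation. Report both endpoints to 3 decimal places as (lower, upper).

(0.495, 0.945)

z_r = atanh(0.822) = 1.162953;  SE = 1/√(n−3) = 1/√10 = 0.316228
z-limits: 1.162953 ± 1.960·0.316228 = 1.162953 ± 0.619807 = [0.543146, 1.782760]
ρ-limits: (tanh 0.543146, tanh 1.782760) = (0.495, 0.945)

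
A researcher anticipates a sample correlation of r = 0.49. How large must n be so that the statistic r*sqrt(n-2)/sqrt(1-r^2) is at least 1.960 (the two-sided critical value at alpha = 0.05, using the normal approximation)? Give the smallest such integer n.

r√(n−2)/√(1−r²) ≥ 1.960  ⇔  n−2 ≥ (1.960)²·(1−r²)/r²
(1−r²)/r² = (1−0.2401)/0.2401 = 3.1649
n ≥ 2 + 3.8416·3.1649 = 2 + 12.1583 = 14.1583
⌈14.1583⌉ = 15

15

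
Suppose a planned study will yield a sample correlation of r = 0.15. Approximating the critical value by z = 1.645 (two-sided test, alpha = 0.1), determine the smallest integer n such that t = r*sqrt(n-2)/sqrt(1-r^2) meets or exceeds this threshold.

120

Need r·√(n−2)/√(1−r²) ≥ 1.645
√(n−2) ≥ 1.645·√(1−0.0225) / 0.15 = 1.645·0.988686 / 0.15 = 10.8426
n−2 ≥ 117.5620  ⇒  n ≥ 119.5620
Smallest integer n = 120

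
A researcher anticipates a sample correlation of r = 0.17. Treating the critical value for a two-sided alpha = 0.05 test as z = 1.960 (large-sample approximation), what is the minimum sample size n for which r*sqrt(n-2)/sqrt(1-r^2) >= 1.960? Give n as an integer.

132

r√(n−2)/√(1−r²) ≥ 1.960  ⇔  n−2 ≥ (1.960)²·(1−r²)/r²
(1−r²)/r² = (1−0.0289)/0.0289 = 33.6021
n ≥ 2 + 3.8416·33.6021 = 2 + 129.0858 = 131.0858
⌈131.0858⌉ = 132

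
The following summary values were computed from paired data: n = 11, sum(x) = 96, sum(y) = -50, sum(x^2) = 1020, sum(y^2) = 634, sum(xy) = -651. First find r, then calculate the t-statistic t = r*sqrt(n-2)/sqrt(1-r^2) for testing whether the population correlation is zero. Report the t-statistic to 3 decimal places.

-3.846

Numerator: nΣxy − (Σx)(Σy) = 11·(-651) − (96)(-50) = -2361
Denominator: √[(nΣx²−(Σx)²)(nΣy²−(Σy)²)]
  nΣx²−(Σx)² = 11·1020 − 9216 = 2004;  nΣy²−(Σy)² = 11·634 − 2500 = 4474
  √(2004·4474) = √8965896 = 2994.3106
r = -2361 / 2994.3106 = -0.7885
t = r·√(n−2)/√(1−r²) = -0.7885·√9 / √(1−0.621732) = -2.365500 / 0.615035 = -3.846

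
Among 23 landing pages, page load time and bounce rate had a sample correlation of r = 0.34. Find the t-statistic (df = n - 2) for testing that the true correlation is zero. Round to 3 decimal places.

1.657

1 − r² = 1 − 0.1156 = 0.8844;  √(1−r²) = 0.940425
√(n−2) = √21 = 4.582576
t = r·√(n−2)/√(1−r²) = 0.34 · 4.582576 / 0.940425 = 1.657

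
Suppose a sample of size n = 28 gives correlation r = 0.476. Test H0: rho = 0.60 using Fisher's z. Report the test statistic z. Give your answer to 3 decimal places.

-0.877

z_r = atanh(0.476) = 0.517800,  z_0 = atanh(0.60) = 0.693147
SE = 1/√(n−3) = 1/√25 = 0.200000
z = (z_r − z_0)/SE = (0.517800 − 0.693147) / 0.200000 = -0.175347 / 0.200000 = -0.877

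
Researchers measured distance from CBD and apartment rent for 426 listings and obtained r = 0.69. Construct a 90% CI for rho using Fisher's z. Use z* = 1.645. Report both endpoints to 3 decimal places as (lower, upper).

z_r = atanh(0.69) = 0.847956;  SE = 1/√(n−3) = 1/√423 = 0.048622
z-limits: 0.847956 ± 1.645·0.048622 = 0.847956 ± 0.079983 = [0.767973, 0.927939]
ρ-limits: (tanh 0.767973, tanh 0.927939) = (0.646, 0.730)

(0.646, 0.730)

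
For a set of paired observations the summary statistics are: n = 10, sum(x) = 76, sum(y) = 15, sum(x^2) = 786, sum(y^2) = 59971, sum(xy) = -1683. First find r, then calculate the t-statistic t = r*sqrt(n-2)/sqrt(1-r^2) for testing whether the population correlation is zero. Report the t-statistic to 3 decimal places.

Numerator: nΣxy − (Σx)(Σy) = 10·(-1683) − (76)(15) = -17970
Denominator: √[(nΣx²−(Σx)²)(nΣy²−(Σy)²)]
  nΣx²−(Σx)² = 10·786 − 5776 = 2084;  nΣy²−(Σy)² = 10·59971 − 225 = 599485
  √(2084·599485) = √1249326740 = 35345.8164
r = -17970 / 35345.8164 = -0.5084
t = r·√(n−2)/√(1−r²) = -0.5084·√8 / √(1−0.258471) = -1.437972 / 0.861121 = -1.670

-1.670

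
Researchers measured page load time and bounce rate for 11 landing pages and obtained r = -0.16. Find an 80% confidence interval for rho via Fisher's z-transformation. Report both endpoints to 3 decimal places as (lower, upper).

Fisher z: z_r = atanh(r) = ½·ln((1+(-0.16))/(1−(-0.16))) = -0.161387
SE(z) = 1/√(n−3) = 1/√8 = 0.353553
80% ⇒ z* = 1.282; margin = 1.282·0.353553 = 0.453255
CI on z-scale: (-0.614642, 0.291868)
Back-transform: tanh(-0.614642) = -0.547386, tanh(0.291868) = 0.283853

(-0.547, 0.284)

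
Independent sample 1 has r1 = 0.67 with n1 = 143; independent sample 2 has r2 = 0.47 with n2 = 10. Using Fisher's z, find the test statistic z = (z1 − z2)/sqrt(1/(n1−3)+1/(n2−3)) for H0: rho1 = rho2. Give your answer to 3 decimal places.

z1 = atanh(0.67) = 0.810743,  z2 = atanh(0.47) = 0.510070
SE = √(1/(n1−3) + 1/(n2−3)) = √(1/140 + 1/7) = √(0.0071429 + 0.1428571) = √0.1500000 = 0.387298
z = (z1 − z2)/SE = (0.810743 − 0.510070) / 0.387298 = 0.300673 / 0.387298 = 0.776

0.776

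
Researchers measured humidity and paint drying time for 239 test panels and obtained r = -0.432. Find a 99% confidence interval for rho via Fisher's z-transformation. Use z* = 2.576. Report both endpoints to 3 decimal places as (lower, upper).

(-0.558, -0.286)

z_r = atanh(-0.432) = -0.462353;  SE = 1/√(n−3) = 1/√236 = 0.065094
z-limits: -0.462353 ± 2.576·0.065094 = -0.462353 ± 0.167682 = [-0.630035, -0.294671]
ρ-limits: (tanh -0.630035, tanh -0.294671) = (-0.558, -0.286)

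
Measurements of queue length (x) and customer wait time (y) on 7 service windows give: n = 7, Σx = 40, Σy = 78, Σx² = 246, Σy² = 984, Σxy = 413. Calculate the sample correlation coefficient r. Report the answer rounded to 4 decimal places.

-0.7312

S_xy = nΣxy − ΣxΣy = 7·413 − 40·78 = 2891 − 3120 = -229
S_xx = nΣx² − (Σx)² = 7·246 − 40² = 1722 − 1600 = 122
S_yy = nΣy² − (Σy)² = 7·984 − 78² = 6888 − 6084 = 804
r = S_xy / √(S_xx·S_yy) = -229 / √(122·804) = -229 / √98088 = -229 / 313.1900 = -0.7312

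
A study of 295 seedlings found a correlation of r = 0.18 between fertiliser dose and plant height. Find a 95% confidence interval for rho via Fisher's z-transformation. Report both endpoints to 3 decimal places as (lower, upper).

Fisher z: z_r = atanh(r) = ½·ln((1+0.18)/(1−0.18)) = 0.181983
SE(z) = 1/√(n−3) = 1/√292 = 0.058521
95% ⇒ z* = 1.960; margin = 1.960·0.058521 = 0.114701
CI on z-scale: (0.067282, 0.296684)
Back-transform: tanh(0.067282) = 0.067181, tanh(0.296684) = 0.288275

(0.067, 0.288)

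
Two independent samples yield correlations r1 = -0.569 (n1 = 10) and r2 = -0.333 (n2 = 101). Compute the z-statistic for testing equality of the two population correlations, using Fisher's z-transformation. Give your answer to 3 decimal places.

Fisher z-transforms: z1 = atanh(-0.569) = -0.646043, z2 = atanh(-0.333) = -0.346199; difference d = -0.299844
Var(d) = 1/7 + 1/98 = 0.1428571 + 0.0102041 = 0.1530612
z = d/√Var(d) = -0.299844 / √0.1530612 = -0.299844 / 0.391230 = -0.766

-0.766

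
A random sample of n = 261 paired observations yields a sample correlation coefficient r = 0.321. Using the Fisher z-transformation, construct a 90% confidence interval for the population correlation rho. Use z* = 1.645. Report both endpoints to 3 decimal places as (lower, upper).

z_r = atanh(0.321) = 0.332762;  SE = 1/√(n−3) = 1/√258 = 0.062257
z-limits: 0.332762 ± 1.645·0.062257 = 0.332762 ± 0.102413 = [0.230349, 0.435175]
ρ-limits: (tanh 0.230349, tanh 0.435175) = (0.226, 0.410)

(0.226, 0.410)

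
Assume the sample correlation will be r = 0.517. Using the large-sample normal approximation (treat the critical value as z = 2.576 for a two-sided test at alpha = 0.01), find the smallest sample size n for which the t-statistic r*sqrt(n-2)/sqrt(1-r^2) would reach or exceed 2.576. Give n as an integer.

r√(n−2)/√(1−r²) ≥ 2.576  ⇔  n−2 ≥ (2.576)²·(1−r²)/r²
(1−r²)/r² = (1−0.267289)/0.267289 = 2.7413
n ≥ 2 + 6.635776·2.7413 = 2 + 18.1907 = 20.1907
⌈20.1907⌉ = 21

21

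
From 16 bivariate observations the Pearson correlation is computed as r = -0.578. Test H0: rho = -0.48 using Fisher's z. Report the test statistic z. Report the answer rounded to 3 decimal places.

Fisher z: atanh(-0.578) = -0.659454, atanh(-0.48) = -0.522984
z = (z_r − z_0)·√(n−3) = (-0.659454 − (-0.522984))·√13 = -0.136470 · 3.605551 = -0.492

-0.492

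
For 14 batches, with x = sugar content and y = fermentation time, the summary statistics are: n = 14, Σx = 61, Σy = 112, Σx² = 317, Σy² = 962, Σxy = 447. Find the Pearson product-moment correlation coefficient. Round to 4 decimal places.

-0.7052

S_xy = nΣxy − ΣxΣy = 14·447 − 61·112 = 6258 − 6832 = -574
S_xx = nΣx² − (Σx)² = 14·317 − 61² = 4438 − 3721 = 717
S_yy = nΣy² − (Σy)² = 14·962 − 112² = 13468 − 12544 = 924
r = S_xy / √(S_xx·S_yy) = -574 / √(717·924) = -574 / √662508 = -574 / 813.9459 = -0.7052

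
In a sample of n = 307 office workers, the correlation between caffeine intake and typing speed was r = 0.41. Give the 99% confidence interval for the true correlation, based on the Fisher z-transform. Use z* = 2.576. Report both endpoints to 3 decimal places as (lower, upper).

z_r = atanh(0.41) = 0.435611;  SE = 1/√(n−3) = 1/√304 = 0.057354
z-limits: 0.435611 ± 2.576·0.057354 = 0.435611 ± 0.147744 = [0.287867, 0.583355]
ρ-limits: (tanh 0.287867, tanh 0.583355) = (0.280, 0.525)

(0.280, 0.525)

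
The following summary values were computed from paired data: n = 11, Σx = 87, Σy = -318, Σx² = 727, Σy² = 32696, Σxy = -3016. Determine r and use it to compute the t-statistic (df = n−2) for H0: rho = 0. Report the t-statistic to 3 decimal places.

Numerator: nΣxy − (Σx)(Σy) = 11·(-3016) − (87)(-318) = -5510
Denominator: √[(nΣx²−(Σx)²)(nΣy²−(Σy)²)]
  nΣx²−(Σx)² = 11·727 − 7569 = 428;  nΣy²−(Σy)² = 11·32696 − 101124 = 258532
  √(428·258532) = √110651696 = 10519.1110
r = -5510 / 10519.1110 = -0.5238
t = r·√(n−2)/√(1−r²) = -0.5238·√9 / √(1−0.274366) = -1.571400 / 0.851842 = -1.845

-1.845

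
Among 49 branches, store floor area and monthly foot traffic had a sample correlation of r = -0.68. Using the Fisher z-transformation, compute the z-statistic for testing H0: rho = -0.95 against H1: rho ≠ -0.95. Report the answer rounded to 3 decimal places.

6.800

Fisher z: atanh(-0.68) = -0.829114, atanh(-0.95) = -1.831781
z = (z_r − z_0)·√(n−3) = (-0.829114 − (-1.831781))·√46 = 1.002667 · 6.782330 = 6.800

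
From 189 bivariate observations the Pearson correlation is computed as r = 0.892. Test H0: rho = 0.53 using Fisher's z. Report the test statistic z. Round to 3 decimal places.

z_r = atanh(0.892) = 1.431629,  z_0 = atanh(0.53) = 0.590145
SE = 1/√(n−3) = 1/√186 = 0.073324
z = (z_r − z_0)/SE = (1.431629 − 0.590145) / 0.073324 = 0.841484 / 0.073324 = 11.476

11.476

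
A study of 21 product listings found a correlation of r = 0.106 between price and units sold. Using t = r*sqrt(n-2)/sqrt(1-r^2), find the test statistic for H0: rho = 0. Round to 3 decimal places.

0.465

t = r·√(n−2) / √(1−r²) with r = 0.106, n = 21
  = 0.106·√19 / √(1 − 0.011236)
  = 0.106·4.358899 / 0.994366
  = 0.462043 / 0.994366 = 0.465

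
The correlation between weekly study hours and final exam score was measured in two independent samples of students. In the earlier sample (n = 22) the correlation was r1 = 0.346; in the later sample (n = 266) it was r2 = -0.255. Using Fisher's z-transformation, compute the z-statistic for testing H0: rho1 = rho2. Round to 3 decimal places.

2.617

z1 = atanh(0.346) = 0.360893,  z2 = atanh(-0.255) = -0.260753
SE = √(1/(n1−3) + 1/(n2−3)) = √(1/19 + 1/263) = √(0.0526316 + 0.0038023) = √0.0564339 = 0.237558
z = (z1 − z2)/SE = (0.360893 − (-0.260753)) / 0.237558 = 0.621646 / 0.237558 = 2.617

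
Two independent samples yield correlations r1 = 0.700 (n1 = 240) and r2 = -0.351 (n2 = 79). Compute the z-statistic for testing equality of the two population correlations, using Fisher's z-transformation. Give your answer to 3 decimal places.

9.360

z1 = atanh(0.700) = 0.867301,  z2 = atanh(-0.351) = -0.366584
SE = √(1/(n1−3) + 1/(n2−3)) = √(1/237 + 1/76) = √(0.0042194 + 0.0131579) = √0.0173773 = 0.131823
z = (z1 − z2)/SE = (0.867301 − (-0.366584)) / 0.131823 = 1.233885 / 0.131823 = 9.360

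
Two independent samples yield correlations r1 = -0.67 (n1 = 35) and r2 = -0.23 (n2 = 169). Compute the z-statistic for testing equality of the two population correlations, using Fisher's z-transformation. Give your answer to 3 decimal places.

z1 = atanh(-0.67) = -0.810743,  z2 = atanh(-0.23) = -0.234189
SE = √(1/(n1−3) + 1/(n2−3)) = √(1/32 + 1/166) = √(0.0312500 + 0.0060241) = √0.0372741 = 0.193065
z = (z1 − z2)/SE = (-0.810743 − (-0.234189)) / 0.193065 = -0.576554 / 0.193065 = -2.986

-2.986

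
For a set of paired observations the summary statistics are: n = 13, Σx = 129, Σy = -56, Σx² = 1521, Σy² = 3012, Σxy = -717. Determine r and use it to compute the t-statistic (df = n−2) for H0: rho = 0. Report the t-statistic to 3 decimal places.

-0.668

Numerator: nΣxy − (Σx)(Σy) = 13·(-717) − (129)(-56) = -2097
Denominator: √[(nΣx²−(Σx)²)(nΣy²−(Σy)²)]
  nΣx²−(Σx)² = 13·1521 − 16641 = 3132;  nΣy²−(Σy)² = 13·3012 − 3136 = 36020
  √(3132·36020) = √112814640 = 10621.4236
r = -2097 / 10621.4236 = -0.1974
t = r·√(n−2)/√(1−r²) = -0.1974·√11 / √(1−0.038967) = -0.654702 / 0.980323 = -0.668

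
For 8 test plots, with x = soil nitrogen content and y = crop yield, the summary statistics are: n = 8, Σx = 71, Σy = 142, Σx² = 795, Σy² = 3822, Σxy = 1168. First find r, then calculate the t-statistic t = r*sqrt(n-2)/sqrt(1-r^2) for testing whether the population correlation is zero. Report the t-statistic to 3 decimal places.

Numerator: nΣxy − (Σx)(Σy) = 8·1168 − (71)(142) = -738
Denominator: √[(nΣx²−(Σx)²)(nΣy²−(Σy)²)]
  nΣx²−(Σx)² = 8·795 − 5041 = 1319;  nΣy²−(Σy)² = 8·3822 − 20164 = 10412
  √(1319·10412) = √13733428 = 3705.8640
r = -738 / 3705.8640 = -0.1991
t = r·√(n−2)/√(1−r²) = -0.1991·√6 / √(1−0.039641) = -0.487693 / 0.979979 = -0.498

-0.498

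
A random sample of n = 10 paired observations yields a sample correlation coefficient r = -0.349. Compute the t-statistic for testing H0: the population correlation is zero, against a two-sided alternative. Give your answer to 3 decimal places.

t = r·√(n−2) / √(1−r²) with r = -0.349, n = 10
  = -0.349·√8 / √(1 − 0.121801)
  = -0.349·2.828427 / 0.937123
  = -0.987121 / 0.937123 = -1.053

-1.053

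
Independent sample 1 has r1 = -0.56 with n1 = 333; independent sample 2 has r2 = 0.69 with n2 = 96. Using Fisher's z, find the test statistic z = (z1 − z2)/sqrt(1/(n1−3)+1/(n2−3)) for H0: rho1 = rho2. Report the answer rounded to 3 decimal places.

-12.613

Fisher z-transforms: z1 = atanh(-0.56) = -0.632833, z2 = atanh(0.69) = 0.847956; difference d = -1.480789
Var(d) = 1/330 + 1/93 = 0.0030303 + 0.0107527 = 0.0137830
z = d/√Var(d) = -1.480789 / √0.0137830 = -1.480789 / 0.117401 = -12.613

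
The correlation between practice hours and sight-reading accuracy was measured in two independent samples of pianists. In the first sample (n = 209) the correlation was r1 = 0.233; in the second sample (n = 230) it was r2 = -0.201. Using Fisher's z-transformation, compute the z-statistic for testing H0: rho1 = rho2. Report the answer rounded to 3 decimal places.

z1 = atanh(0.233) = 0.237359,  z2 = atanh(-0.201) = -0.203774
SE = √(1/(n1−3) + 1/(n2−3)) = √(1/206 + 1/227) = √(0.0048544 + 0.0044053) = √0.0092597 = 0.096227
z = (z1 − z2)/SE = (0.237359 − (-0.203774)) / 0.096227 = 0.441133 / 0.096227 = 4.584

4.584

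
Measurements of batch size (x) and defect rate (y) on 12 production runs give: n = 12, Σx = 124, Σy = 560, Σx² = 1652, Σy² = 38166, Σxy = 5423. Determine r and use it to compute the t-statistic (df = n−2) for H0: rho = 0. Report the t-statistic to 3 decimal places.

-0.553

S_xy = nΣxy − ΣxΣy = 12·5423 − 124·560 = 65076 − 69440 = -4364
S_xx = nΣx² − (Σx)² = 12·1652 − 124² = 19824 − 15376 = 4448
S_yy = nΣy² − (Σy)² = 12·38166 − 560² = 457992 − 313600 = 144392
r = S_xy / √(S_xx·S_yy) = -4364 / √(4448·144392) = -4364 / √642255616 = -4364 / 25342.7626 = -0.1722
t = r·√(n−2)/√(1−r²) = -0.1722·√10 / √(1−0.029653) = -0.544544 / 0.985062 = -0.553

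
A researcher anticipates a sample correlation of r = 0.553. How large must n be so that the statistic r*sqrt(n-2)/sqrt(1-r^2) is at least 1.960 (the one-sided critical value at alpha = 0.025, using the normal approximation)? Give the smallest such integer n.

11

Need r·√(n−2)/√(1−r²) ≥ 1.960
√(n−2) ≥ 1.960·√(1−0.305809) / 0.553 = 1.960·0.833181 / 0.553 = 2.9530
n−2 ≥ 8.7202  ⇒  n ≥ 10.7202
Smallest integer n = 11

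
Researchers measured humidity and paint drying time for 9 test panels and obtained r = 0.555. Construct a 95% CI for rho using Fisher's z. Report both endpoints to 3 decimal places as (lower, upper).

(-0.173, 0.891)

Fisher z: z_r = atanh(r) = ½·ln((1+0.555)/(1−0.555)) = 0.625578
SE(z) = 1/√(n−3) = 1/√6 = 0.408248
95% ⇒ z* = 1.960; margin = 1.960·0.408248 = 0.800166
CI on z-scale: (-0.174588, 1.425744)
Back-transform: tanh(-0.174588) = -0.172835, tanh(1.425744) = 0.890791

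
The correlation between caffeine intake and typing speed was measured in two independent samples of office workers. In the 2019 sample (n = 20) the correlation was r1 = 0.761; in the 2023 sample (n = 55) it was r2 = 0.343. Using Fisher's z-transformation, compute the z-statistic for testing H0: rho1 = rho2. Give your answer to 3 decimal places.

2.295

Fisher z-transforms: z1 = atanh(0.761) = 0.998587, z2 = atanh(0.343) = 0.357489; difference d = 0.641098
Var(d) = 1/17 + 1/52 = 0.0588235 + 0.0192308 = 0.0780543
z = d/√Var(d) = 0.641098 / √0.0780543 = 0.641098 / 0.279382 = 2.295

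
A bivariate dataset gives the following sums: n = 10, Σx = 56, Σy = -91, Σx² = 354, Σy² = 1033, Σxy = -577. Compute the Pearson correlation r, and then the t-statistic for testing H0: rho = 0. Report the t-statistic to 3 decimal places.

Numerator: nΣxy − (Σx)(Σy) = 10·(-577) − (56)(-91) = -674
Denominator: √[(nΣx²−(Σx)²)(nΣy²−(Σy)²)]
  nΣx²−(Σx)² = 10·354 − 3136 = 404;  nΣy²−(Σy)² = 10·1033 − 8281 = 2049
  √(404·2049) = √827796 = 909.8330
r = -674 / 909.8330 = -0.7408
t = r·√(n−2)/√(1−r²) = -0.7408·√8 / √(1−0.548785) = -2.095299 / 0.671725 = -3.119

-3.119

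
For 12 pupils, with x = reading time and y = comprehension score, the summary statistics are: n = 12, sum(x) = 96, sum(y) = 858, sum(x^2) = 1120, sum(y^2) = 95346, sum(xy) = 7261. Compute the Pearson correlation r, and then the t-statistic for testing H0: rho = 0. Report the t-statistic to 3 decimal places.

Numerator: nΣxy − (Σx)(Σy) = 12·7261 − (96)(858) = 4764
Denominator: √[(nΣx²−(Σx)²)(nΣy²−(Σy)²)]
  nΣx²−(Σx)² = 12·1120 − 9216 = 4224;  nΣy²−(Σy)² = 12·95346 − 736164 = 407988
  √(4224·407988) = √1723341312 = 41513.1463
r = 4764 / 41513.1463 = 0.1148
t = r·√(n−2)/√(1−r²) = 0.1148·√10 / √(1−0.013179) = 0.363029 / 0.993389 = 0.365

0.365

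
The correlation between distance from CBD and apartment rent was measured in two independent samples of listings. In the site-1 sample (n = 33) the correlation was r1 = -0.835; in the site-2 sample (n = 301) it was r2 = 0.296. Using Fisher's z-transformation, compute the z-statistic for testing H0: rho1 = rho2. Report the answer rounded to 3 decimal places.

Fisher z-transforms: z1 = atanh(-0.835) = -1.204427, z2 = atanh(0.296) = 0.305130; difference d = -1.509557
Var(d) = 1/30 + 1/298 = 0.0333333 + 0.0033557 = 0.0366890
z = d/√Var(d) = -1.509557 / √0.0366890 = -1.509557 / 0.191544 = -7.881

-7.881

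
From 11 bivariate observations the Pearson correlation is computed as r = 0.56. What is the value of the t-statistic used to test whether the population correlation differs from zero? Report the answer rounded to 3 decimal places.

2.028

1 − r² = 1 − 0.3136 = 0.6864;  √(1−r²) = 0.828493
√(n−2) = √9 = 3.000000
t = r·√(n−2)/√(1−r²) = 0.56 · 3.000000 / 0.828493 = 2.028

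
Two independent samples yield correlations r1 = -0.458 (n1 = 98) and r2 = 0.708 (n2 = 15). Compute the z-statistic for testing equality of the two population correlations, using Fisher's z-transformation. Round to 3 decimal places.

Fisher z-transforms: z1 = atanh(-0.458) = -0.494777, z2 = atanh(0.708) = 0.883162; difference d = -1.377939
Var(d) = 1/95 + 1/12 = 0.0105263 + 0.0833333 = 0.0938596
z = d/√Var(d) = -1.377939 / √0.0938596 = -1.377939 / 0.306365 = -4.498

-4.498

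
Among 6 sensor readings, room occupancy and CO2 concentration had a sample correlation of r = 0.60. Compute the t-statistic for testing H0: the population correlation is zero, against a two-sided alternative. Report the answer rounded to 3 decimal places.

1 − r² = 1 − 0.3600 = 0.6400;  √(1−r²) = 0.800000
√(n−2) = √4 = 2.000000
t = r·√(n−2)/√(1−r²) = 0.60 · 2.000000 / 0.800000 = 1.500

1.500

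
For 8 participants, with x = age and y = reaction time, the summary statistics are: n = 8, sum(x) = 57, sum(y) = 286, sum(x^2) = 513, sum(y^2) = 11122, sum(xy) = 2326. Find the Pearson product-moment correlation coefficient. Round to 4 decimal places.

0.9307

Numerator: nΣxy − (Σx)(Σy) = 8·2326 − (57)(286) = 2306
Denominator: √[(nΣx²−(Σx)²)(nΣy²−(Σy)²)]
  nΣx²−(Σx)² = 8·513 − 3249 = 855;  nΣy²−(Σy)² = 8·11122 − 81796 = 7180
  √(855·7180) = √6138900 = 2477.6804
r = 2306 / 2477.6804 = 0.9307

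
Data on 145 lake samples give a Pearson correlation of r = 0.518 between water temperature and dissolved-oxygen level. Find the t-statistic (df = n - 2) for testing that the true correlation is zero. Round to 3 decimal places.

t = r·√(n−2) / √(1−r²) with r = 0.518, n = 145
  = 0.518·√143 / √(1 − 0.268324)
  = 0.518·11.958261 / 0.855381
  = 6.194379 / 0.855381 = 7.242

7.242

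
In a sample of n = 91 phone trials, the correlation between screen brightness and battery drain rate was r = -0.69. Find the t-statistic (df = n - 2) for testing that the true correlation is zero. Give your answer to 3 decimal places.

-8.993

1 − r² = 1 − 0.4761 = 0.5239;  √(1−r²) = 0.723809
√(n−2) = √89 = 9.433981
t = r·√(n−2)/√(1−r²) = -0.69 · 9.433981 / 0.723809 = -8.993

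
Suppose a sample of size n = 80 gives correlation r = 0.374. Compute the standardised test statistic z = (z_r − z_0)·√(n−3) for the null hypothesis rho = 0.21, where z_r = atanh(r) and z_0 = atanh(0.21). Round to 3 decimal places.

Fisher z: atanh(0.374) = 0.393066, atanh(0.21) = 0.213171
z = (z_r − z_0)·√(n−3) = (0.393066 − 0.213171)·√77 = 0.179895 · 8.774964 = 1.579

1.579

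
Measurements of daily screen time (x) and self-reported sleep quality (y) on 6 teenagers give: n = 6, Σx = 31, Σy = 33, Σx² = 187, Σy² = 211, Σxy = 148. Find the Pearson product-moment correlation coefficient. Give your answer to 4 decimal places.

-0.7997

Numerator: nΣxy − (Σx)(Σy) = 6·148 − (31)(33) = -135
Denominator: √[(nΣx²−(Σx)²)(nΣy²−(Σy)²)]
  nΣx²−(Σx)² = 6·187 − 961 = 161;  nΣy²−(Σy)² = 6·211 − 1089 = 177
  √(161·177) = √28497 = 168.8105
r = -135 / 168.8105 = -0.7997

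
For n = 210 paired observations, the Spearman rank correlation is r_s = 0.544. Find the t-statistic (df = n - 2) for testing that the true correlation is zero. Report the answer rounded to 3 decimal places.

9.350

1 − r_s² = 1 − 0.295936 = 0.704064;  √(1−r_s²) = 0.839085
√(n−2) = √208 = 14.422205
t = r_s·√(n−2)/√(1−r_s²) = 0.544 · 14.422205 / 0.839085 = 9.350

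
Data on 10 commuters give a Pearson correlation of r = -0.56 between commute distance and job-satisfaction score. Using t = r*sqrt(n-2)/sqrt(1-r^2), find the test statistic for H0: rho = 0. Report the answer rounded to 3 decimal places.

-1.912

t = r·√(n−2) / √(1−r²) with r = -0.56, n = 10
  = -0.56·√8 / √(1 − 0.3136)
  = -0.56·2.828427 / 0.828493
  = -1.583919 / 0.828493 = -1.912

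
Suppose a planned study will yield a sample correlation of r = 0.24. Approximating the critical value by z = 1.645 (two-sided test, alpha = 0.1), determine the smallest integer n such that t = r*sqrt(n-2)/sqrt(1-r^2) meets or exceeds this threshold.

47

Need r·√(n−2)/√(1−r²) ≥ 1.645
√(n−2) ≥ 1.645·√(1−0.0576) / 0.24 = 1.645·0.970773 / 0.24 = 6.6538
n−2 ≥ 44.2731  ⇒  n ≥ 46.2731
Smallest integer n = 47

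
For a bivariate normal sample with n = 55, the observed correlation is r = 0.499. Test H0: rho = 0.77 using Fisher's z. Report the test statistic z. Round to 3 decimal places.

-3.406

Fisher z: atanh(0.499) = 0.547974, atanh(0.77) = 1.020328
z = (z_r − z_0)·√(n−3) = (0.547974 − 1.020328)·√52 = -0.472354 · 7.211103 = -3.406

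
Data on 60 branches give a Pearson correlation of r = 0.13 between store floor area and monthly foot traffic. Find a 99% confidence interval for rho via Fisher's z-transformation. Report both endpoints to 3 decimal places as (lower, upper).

z_r = atanh(0.13) = 0.130740;  SE = 1/√(n−3) = 1/√57 = 0.132453
z-limits: 0.130740 ± 2.576·0.132453 = 0.130740 ± 0.341199 = [-0.210459, 0.471939]
ρ-limits: (tanh -0.210459, tanh 0.471939) = (-0.207, 0.440)

(-0.207, 0.440)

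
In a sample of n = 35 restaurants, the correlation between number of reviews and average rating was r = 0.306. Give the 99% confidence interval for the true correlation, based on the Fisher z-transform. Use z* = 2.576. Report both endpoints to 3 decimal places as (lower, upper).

Fisher z: z_r = atanh(r) = ½·ln((1+0.306)/(1−0.306)) = 0.316126
SE(z) = 1/√(n−3) = 1/√32 = 0.176777
99% ⇒ z* = 2.576; margin = 2.576·0.176777 = 0.455378
CI on z-scale: (-0.139252, 0.771504)
Back-transform: tanh(-0.139252) = -0.138359, tanh(0.771504) = 0.647803

(-0.138, 0.648)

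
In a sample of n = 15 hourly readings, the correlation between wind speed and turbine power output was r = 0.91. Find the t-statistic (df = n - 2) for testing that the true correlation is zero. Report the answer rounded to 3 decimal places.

1 − r² = 1 − 0.8281 = 0.1719;  √(1−r²) = 0.414608
√(n−2) = √13 = 3.605551
t = r·√(n−2)/√(1−r²) = 0.91 · 3.605551 / 0.414608 = 7.914

7.914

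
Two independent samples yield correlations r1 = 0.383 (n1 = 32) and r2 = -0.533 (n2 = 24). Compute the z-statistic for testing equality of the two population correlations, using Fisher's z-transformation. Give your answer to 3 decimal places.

3.483

z1 = atanh(0.383) = 0.403571,  z2 = atanh(-0.533) = -0.594326
SE = √(1/(n1−3) + 1/(n2−3)) = √(1/29 + 1/21) = √(0.0344828 + 0.0476190) = √0.0821018 = 0.286534
z = (z1 − z2)/SE = (0.403571 − (-0.594326)) / 0.286534 = 0.997897 / 0.286534 = 3.483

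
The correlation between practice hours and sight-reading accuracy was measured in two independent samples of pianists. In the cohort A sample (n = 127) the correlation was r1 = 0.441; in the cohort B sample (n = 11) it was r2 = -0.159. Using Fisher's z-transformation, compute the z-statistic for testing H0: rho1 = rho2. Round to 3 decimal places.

1.738

Fisher z-transforms: z1 = atanh(0.441) = 0.473472, z2 = atanh(-0.159) = -0.160361; difference d = 0.633833
Var(d) = 1/124 + 1/8 = 0.0080645 + 0.1250000 = 0.1330645
z = d/√Var(d) = 0.633833 / √0.1330645 = 0.633833 / 0.364780 = 1.738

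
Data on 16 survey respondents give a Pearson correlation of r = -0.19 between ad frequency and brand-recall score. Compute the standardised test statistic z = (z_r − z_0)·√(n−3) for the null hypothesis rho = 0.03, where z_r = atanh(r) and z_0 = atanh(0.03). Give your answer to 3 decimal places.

-0.802

Fisher z: atanh(-0.19) = -0.192337, atanh(0.03) = 0.030009
z = (z_r − z_0)·√(n−3) = (-0.192337 − 0.030009)·√13 = -0.222346 · 3.605551 = -0.802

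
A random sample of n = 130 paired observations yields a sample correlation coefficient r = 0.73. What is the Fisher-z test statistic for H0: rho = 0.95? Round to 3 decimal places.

-10.177

Fisher z: atanh(0.73) = 0.928727, atanh(0.95) = 1.831781
z = (z_r − z_0)·√(n−3) = (0.928727 − 1.831781)·√127 = -0.903054 · 11.269428 = -10.177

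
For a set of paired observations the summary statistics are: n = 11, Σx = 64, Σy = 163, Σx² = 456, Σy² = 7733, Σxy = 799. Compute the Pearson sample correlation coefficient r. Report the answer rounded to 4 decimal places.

S_xy = nΣxy − ΣxΣy = 11·799 − 64·163 = 8789 − 10432 = -1643
S_xx = nΣx² − (Σx)² = 11·456 − 64² = 5016 − 4096 = 920
S_yy = nΣy² − (Σy)² = 11·7733 − 163² = 85063 − 26569 = 58494
r = S_xy / √(S_xx·S_yy) = -1643 / √(920·58494) = -1643 / √53814480 = -1643 / 7335.8353 = -0.2240

-0.2240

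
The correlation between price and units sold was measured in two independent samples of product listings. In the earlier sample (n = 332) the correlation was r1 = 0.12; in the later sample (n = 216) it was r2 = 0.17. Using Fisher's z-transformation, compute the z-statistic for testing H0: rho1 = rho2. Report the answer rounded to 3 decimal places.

Fisher z-transforms: z1 = atanh(0.12) = 0.120581, z2 = atanh(0.17) = 0.171667; difference d = -0.051086
Var(d) = 1/329 + 1/213 = 0.0030395 + 0.0046948 = 0.0077343
z = d/√Var(d) = -0.051086 / √0.0077343 = -0.051086 / 0.087945 = -0.581

-0.581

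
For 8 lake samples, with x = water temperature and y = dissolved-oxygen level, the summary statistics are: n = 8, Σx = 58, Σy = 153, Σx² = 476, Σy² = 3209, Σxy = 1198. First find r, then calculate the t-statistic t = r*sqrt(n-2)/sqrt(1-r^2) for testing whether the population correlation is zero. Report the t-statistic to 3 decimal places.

S_xy = nΣxy − ΣxΣy = 8·1198 − 58·153 = 9584 − 8874 = 710
S_xx = nΣx² − (Σx)² = 8·476 − 58² = 3808 − 3364 = 444
S_yy = nΣy² − (Σy)² = 8·3209 − 153² = 25672 − 23409 = 2263
r = S_xy / √(S_xx·S_yy) = 710 / √(444·2263) = 710 / √1004772 = 710 / 1002.3832 = 0.7083
t = r·√(n−2)/√(1−r²) = 0.7083·√6 / √(1−0.501689) = 1.734974 / 0.705911 = 2.458

2.458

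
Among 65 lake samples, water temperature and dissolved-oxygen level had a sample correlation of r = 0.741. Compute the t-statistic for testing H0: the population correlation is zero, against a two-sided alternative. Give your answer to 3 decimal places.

t = r·√(n−2) / √(1−r²) with r = 0.741, n = 65
  = 0.741·√63 / √(1 − 0.549081)
  = 0.741·7.937254 / 0.671505
  = 5.881505 / 0.671505 = 8.759

8.759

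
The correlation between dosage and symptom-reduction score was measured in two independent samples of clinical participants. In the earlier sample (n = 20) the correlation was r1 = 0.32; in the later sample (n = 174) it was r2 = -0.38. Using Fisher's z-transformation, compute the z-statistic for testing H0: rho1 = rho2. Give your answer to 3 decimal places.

Fisher z-transforms: z1 = atanh(0.32) = 0.331647, z2 = atanh(-0.38) = -0.400060; difference d = 0.731707
Var(d) = 1/17 + 1/171 = 0.0588235 + 0.0058480 = 0.0646715
z = d/√Var(d) = 0.731707 / √0.0646715 = 0.731707 / 0.254306 = 2.877

2.877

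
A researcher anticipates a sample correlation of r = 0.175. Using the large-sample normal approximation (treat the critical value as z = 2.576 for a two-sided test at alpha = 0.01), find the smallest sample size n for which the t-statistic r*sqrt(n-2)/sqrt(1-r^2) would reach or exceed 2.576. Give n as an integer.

213

r√(n−2)/√(1−r²) ≥ 2.576  ⇔  n−2 ≥ (2.576)²·(1−r²)/r²
(1−r²)/r² = (1−0.030625)/0.030625 = 31.6531
n ≥ 2 + 6.635776·31.6531 = 2 + 210.0429 = 212.0429
⌈212.0429⌉ = 213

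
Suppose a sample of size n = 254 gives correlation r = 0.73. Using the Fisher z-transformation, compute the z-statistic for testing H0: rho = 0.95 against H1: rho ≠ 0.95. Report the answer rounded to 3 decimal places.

z_r = atanh(0.73) = 0.928727,  z_0 = atanh(0.95) = 1.831781
SE = 1/√(n−3) = 1/√251 = 0.063119
z = (z_r − z_0)/SE = (0.928727 − 1.831781) / 0.063119 = -0.903054 / 0.063119 = -14.307

-14.307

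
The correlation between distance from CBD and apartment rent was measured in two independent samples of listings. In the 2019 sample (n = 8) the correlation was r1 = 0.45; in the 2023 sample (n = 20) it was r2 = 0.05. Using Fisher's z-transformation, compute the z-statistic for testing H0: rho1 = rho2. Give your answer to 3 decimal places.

0.854

z1 = atanh(0.45) = 0.484700,  z2 = atanh(0.05) = 0.050042
SE = √(1/(n1−3) + 1/(n2−3)) = √(1/5 + 1/17) = √(0.2000000 + 0.0588235) = √0.2588235 = 0.508747
z = (z1 − z2)/SE = (0.484700 − 0.050042) / 0.508747 = 0.434658 / 0.508747 = 0.854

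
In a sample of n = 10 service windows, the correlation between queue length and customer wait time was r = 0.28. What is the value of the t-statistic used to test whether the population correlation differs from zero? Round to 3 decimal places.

0.825

t = r·√(n−2) / √(1−r²) with r = 0.28, n = 10
  = 0.28·√8 / √(1 − 0.0784)
  = 0.28·2.828427 / 0.960000
  = 0.791960 / 0.960000 = 0.825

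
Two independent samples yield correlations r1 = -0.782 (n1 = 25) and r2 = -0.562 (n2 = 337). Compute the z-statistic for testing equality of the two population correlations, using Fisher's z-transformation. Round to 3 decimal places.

-1.884

Fisher z-transforms: z1 = atanh(-0.782) = -1.050498, z2 = atanh(-0.562) = -0.635752; difference d = -0.414746
Var(d) = 1/22 + 1/334 = 0.0454545 + 0.0029940 = 0.0484485
z = d/√Var(d) = -0.414746 / √0.0484485 = -0.414746 / 0.220110 = -1.884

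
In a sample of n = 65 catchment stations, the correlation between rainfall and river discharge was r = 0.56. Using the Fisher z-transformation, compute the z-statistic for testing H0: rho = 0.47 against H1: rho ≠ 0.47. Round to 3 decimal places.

Fisher z: atanh(0.56) = 0.632833, atanh(0.47) = 0.510070
z = (z_r − z_0)·√(n−3) = (0.632833 − 0.510070)·√62 = 0.122763 · 7.874008 = 0.967

0.967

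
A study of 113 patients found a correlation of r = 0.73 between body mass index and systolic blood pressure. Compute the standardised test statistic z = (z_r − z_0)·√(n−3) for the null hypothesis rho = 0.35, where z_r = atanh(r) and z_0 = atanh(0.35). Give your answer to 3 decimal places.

5.908

z_r = atanh(0.73) = 0.928727,  z_0 = atanh(0.35) = 0.365444
SE = 1/√(n−3) = 1/√110 = 0.095346
z = (z_r − z_0)/SE = (0.928727 − 0.365444) / 0.095346 = 0.563283 / 0.095346 = 5.908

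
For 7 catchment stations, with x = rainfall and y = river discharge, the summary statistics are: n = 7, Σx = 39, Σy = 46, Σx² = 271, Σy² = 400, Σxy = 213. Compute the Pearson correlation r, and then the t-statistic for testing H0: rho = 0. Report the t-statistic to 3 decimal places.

-1.666

S_xy = nΣxy − ΣxΣy = 7·213 − 39·46 = 1491 − 1794 = -303
S_xx = nΣx² − (Σx)² = 7·271 − 39² = 1897 − 1521 = 376
S_yy = nΣy² − (Σy)² = 7·400 − 46² = 2800 − 2116 = 684
r = S_xy / √(S_xx·S_yy) = -303 / √(376·684) = -303 / √257184 = -303 / 507.1331 = -0.5975
t = r·√(n−2)/√(1−r²) = -0.5975·√5 / √(1−0.357006) = -1.336051 / 0.801869 = -1.666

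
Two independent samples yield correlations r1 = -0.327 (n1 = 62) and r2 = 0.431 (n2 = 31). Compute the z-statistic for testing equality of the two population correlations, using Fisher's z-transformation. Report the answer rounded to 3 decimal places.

-3.489

z1 = atanh(-0.327) = -0.339465,  z2 = atanh(0.431) = 0.461124
SE = √(1/(n1−3) + 1/(n2−3)) = √(1/59 + 1/28) = √(0.0169492 + 0.0357143) = √0.0526635 = 0.229485
z = (z1 − z2)/SE = (-0.339465 − 0.461124) / 0.229485 = -0.800589 / 0.229485 = -3.489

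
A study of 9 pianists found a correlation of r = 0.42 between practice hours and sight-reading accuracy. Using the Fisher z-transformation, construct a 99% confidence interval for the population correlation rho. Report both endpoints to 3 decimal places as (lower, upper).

(-0.540, 0.905)

Fisher z: z_r = atanh(r) = ½·ln((1+0.42)/(1−0.42)) = 0.447692
SE(z) = 1/√(n−3) = 1/√6 = 0.408248
99% ⇒ z* = 2.576; margin = 2.576·0.408248 = 1.051647
CI on z-scale: (-0.603955, 1.499339)
Back-transform: tanh(-0.603955) = -0.539858, tanh(1.499339) = 0.905029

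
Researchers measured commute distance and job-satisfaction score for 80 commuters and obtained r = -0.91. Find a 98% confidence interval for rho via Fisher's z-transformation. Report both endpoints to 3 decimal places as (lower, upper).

Fisher z: z_r = atanh(r) = ½·ln((1+(-0.91))/(1−(-0.91))) = -1.527524
SE(z) = 1/√(n−3) = 1/√77 = 0.113961
98% ⇒ z* = 2.326; margin = 2.326·0.113961 = 0.265073
CI on z-scale: (-1.792597, -1.262451)
Back-transform: tanh(-1.792597) = -0.946034, tanh(-1.262451) = -0.851738

(-0.946, -0.852)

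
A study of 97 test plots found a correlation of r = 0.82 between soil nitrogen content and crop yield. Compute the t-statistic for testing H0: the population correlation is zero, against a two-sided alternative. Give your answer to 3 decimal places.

13.964

1 − r² = 1 − 0.6724 = 0.3276;  √(1−r²) = 0.572364
√(n−2) = √95 = 9.746794
t = r·√(n−2)/√(1−r²) = 0.82 · 9.746794 / 0.572364 = 13.964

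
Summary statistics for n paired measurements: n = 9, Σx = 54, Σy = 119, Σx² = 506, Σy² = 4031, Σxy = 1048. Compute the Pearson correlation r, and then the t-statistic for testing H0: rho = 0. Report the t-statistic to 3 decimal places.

1.525

S_xy = nΣxy − ΣxΣy = 9·1048 − 54·119 = 9432 − 6426 = 3006
S_xx = nΣx² − (Σx)² = 9·506 − 54² = 4554 − 2916 = 1638
S_yy = nΣy² − (Σy)² = 9·4031 − 119² = 36279 − 14161 = 22118
r = S_xy / √(S_xx·S_yy) = 3006 / √(1638·22118) = 3006 / √36229284 = 3006 / 6019.0767 = 0.4994
t = r·√(n−2)/√(1−r²) = 0.4994·√7 / √(1−0.249400) = 1.321288 / 0.866372 = 1.525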